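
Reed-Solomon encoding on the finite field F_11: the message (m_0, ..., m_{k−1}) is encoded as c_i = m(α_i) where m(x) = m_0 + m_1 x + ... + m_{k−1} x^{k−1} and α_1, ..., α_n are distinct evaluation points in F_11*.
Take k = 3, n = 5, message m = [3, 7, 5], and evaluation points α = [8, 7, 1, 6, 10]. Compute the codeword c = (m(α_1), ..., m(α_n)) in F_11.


c = [5, 0, 4, 5, 1]

Message polynomial: m(x) = 3 + 7·x + 5·x^2 (mod 11).
For each evaluation point α_i, compute m(α_i) mod 11:
  α_1 = 8: Horner steps 5 → 3 → 5, so m(8) = 5.
  α_2 = 7: Horner steps 5 → 9 → 0, so m(7) = 0.
  α_3 = 1: Horner steps 5 → 1 → 4, so m(1) = 4.
  α_4 = 6: Horner steps 5 → 4 → 5, so m(6) = 5.
  α_5 = 10: Horner steps 5 → 2 → 1, so m(10) = 1.
Codeword c = [5, 0, 4, 5, 1] ∈ F_11^5.


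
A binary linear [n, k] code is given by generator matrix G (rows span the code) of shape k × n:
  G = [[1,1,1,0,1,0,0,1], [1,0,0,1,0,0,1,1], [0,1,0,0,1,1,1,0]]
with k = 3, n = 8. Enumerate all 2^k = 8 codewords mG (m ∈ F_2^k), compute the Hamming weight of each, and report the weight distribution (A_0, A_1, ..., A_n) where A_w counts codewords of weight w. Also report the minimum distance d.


Weight distribution: A_0 = 1, A_3 = 1, A_4 = 2, A_5 = 3, A_6 = 1. Minimum distance d = 3.

Enumerate all 2^3 = 8 messages m ∈ F_2^3.
For each, compute codeword c = mG in F_2^8, then tally its weight.
  m = 000 → c = 00000000, weight = 0.
  m = 100 → c = 11101001, weight = 5.
  m = 010 → c = 10010011, weight = 4.
  m = 110 → c = 01111010, weight = 5.
  m = 001 → c = 01001110, weight = 4.
  m = 101 → c = 10100111, weight = 5.
  m = 011 → c = 11011101, weight = 6.
  m = 111 → c = 00110100, weight = 3.
Tally weights:
  weight 0: 1 codewords.
  weight 3: 1 codewords.
  weight 4: 2 codewords.
  weight 5: 3 codewords.
  weight 6: 1 codewords.
Minimum distance d = smallest w > 0 with A_w > 0 = 3.
Sanity: Σ A_w = 8 = 2^3 = 8 ✓.


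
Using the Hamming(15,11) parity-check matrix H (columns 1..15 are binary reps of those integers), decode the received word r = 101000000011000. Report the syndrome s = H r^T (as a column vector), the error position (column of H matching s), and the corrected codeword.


s = (0, 1, 0, 1)^T, error position = 5, corrected codeword c = 101010000011000

Compute s = H r^T mod 2 one row at a time:
  s_1 = 0 + 0 + 0 + 1 + 1 + 0 + 0 + 0 = 2 ≡ 0 (mod 2).
  s_2 = 0 + 0 + 0 + 0 + 1 + 0 + 0 + 0 = 1 ≡ 1 (mod 2).
  s_3 = 0 + 1 + 0 + 0 + 0 + 1 + 0 + 0 = 2 ≡ 0 (mod 2).
  s_4 = 1 + 1 + 0 + 0 + 0 + 1 + 0 + 0 = 3 ≡ 1 (mod 2).
s = (0, 1, 0, 1)^T — this equals column 5 of H (binary 0101), so error is at position 5.
Correct: flip bit 5 of r = 101000000011000 to get c = 101010000011000.


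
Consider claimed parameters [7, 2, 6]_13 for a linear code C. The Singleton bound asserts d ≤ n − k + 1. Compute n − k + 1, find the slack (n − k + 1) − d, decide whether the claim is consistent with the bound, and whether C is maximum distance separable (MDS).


Singleton RHS = n − k + 1 = 6, slack = 0, bound satisfied, MDS.

Singleton bound: d ≤ n − k + 1.
Here n = 7, k = 2, so n − k + 1 = 6.
Given d = 6, check d ≤ 6: YES.
Slack = (n − k + 1) − d = 0.
The code is MDS (slack = 0).
Description: the claimed parameters are [7, 2, 6]_13; such a code would be MDS (meets Singleton bound).


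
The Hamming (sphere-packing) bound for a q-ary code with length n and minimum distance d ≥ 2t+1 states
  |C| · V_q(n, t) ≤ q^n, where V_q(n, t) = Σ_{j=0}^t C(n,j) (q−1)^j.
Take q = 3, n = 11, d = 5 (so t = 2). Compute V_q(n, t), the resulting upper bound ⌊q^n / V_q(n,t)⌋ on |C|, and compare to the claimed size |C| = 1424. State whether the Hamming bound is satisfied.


V_q(n, t) = 243, q^n = 177147, Hamming bound = 729, |C| = 1424 > bound (violated).

Step 1: Compute V_q(n, t) = Σ_{j=0}^2 C(n, j) (q−1)^j.
  j = 0: C(11,0)·(2)^0 = 1·1 = 1.
  j = 1: C(11,1)·(2)^1 = 11·2 = 22.
  j = 2: C(11,2)·(2)^2 = 55·4 = 220.
  V_q(n, t) = 1 + 22 + 220 = 243.
Step 2: q^n = 3^11 = 177147.
Step 3: Hamming bound ⌊q^n / V_q(n,t)⌋ = ⌊177147/243⌋ = 729.
Step 4: Compare |C| = 1424 to 729: violated.
The claimed |C| lies above the Hamming bound, so no 3-ary code of length 11 with d ≥ 5 can have 1424 codewords.


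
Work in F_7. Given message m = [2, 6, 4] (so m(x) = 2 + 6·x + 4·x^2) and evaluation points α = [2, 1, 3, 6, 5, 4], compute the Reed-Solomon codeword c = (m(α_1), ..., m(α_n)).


c = [2, 5, 0, 0, 6, 6]

Message polynomial: m(x) = 2 + 6·x + 4·x^2 (mod 7).
For each evaluation point α_i, compute m(α_i) mod 7:
  α_1 = 2: Horner steps 4 → 0 → 2, so m(2) = 2.
  α_2 = 1: Horner steps 4 → 3 → 5, so m(1) = 5.
  α_3 = 3: Horner steps 4 → 4 → 0, so m(3) = 0.
  α_4 = 6: Horner steps 4 → 2 → 0, so m(6) = 0.
  α_5 = 5: Horner steps 4 → 5 → 6, so m(5) = 6.
  α_6 = 4: Horner steps 4 → 1 → 6, so m(4) = 6.
Codeword c = [2, 5, 0, 0, 6, 6] ∈ F_7^6.


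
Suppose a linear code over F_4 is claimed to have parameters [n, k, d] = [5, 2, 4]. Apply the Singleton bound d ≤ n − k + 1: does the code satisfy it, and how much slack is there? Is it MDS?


Singleton RHS = n − k + 1 = 4, slack = 0, bound satisfied, MDS.

Singleton bound: d ≤ n − k + 1.
Here n = 5, k = 2, so n − k + 1 = 4.
Given d = 4, check d ≤ 4: YES.
Slack = (n − k + 1) − d = 0.
The code is MDS (slack = 0).
Description: the claimed parameters are [5, 2, 4]_4; such a code would be MDS (meets Singleton bound).


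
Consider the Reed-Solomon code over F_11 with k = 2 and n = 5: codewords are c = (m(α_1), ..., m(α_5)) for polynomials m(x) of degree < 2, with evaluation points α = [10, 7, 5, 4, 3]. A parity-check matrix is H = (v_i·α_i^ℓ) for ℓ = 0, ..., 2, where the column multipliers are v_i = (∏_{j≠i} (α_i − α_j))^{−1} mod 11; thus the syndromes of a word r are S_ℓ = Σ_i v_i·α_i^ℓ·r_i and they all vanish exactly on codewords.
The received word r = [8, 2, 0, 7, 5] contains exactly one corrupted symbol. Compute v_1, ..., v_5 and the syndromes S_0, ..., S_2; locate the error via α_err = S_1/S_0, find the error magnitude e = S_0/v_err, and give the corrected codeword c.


S = (10, 6, 8), error at position 3, error magnitude e = 2, c = [8, 2, 9, 7, 5].

Step 1: column multipliers v_i = (∏_{j≠i}(α_i − α_j))^{−1} mod 11.
  i = 1 (α = 10): (10−7)(10−5)(10−4)(10−3) = 3·5·6·7 = 630 ≡ 3, so v_1 = 3^{−1} = 4 (mod 11).
  i = 2 (α = 7): (7−10)(7−5)(7−4)(7−3) = (−3)·2·3·4 = −72 ≡ 5, so v_2 = 5^{−1} = 9 (mod 11).
  i = 3 (α = 5): (5−10)(5−7)(5−4)(5−3) = (−5)·(−2)·1·2 = 20 ≡ 9, so v_3 = 9^{−1} = 5 (mod 11).
  i = 4 (α = 4): (4−10)(4−7)(4−5)(4−3) = (−6)·(−3)·(−1)·1 = −18 ≡ 4, so v_4 = 4^{−1} = 3 (mod 11).
  i = 5 (α = 3): (3−10)(3−7)(3−5)(3−4) = (−7)·(−4)·(−2)·(−1) = 56 ≡ 1, so v_5 = 1^{−1} = 1 (mod 11).
  v = [4, 9, 5, 3, 1].
Step 2: syndromes of r = [8, 2, 0, 7, 5] (all sums mod 11).
  S_0 = Σ v_i r_i = 4·8 + 9·2 + 5·0 + 3·7 + 1·5 = 76 ≡ 10.
  S_1 = Σ v_i α_i r_i = 4·10·8 + 9·7·2 + 5·5·0 + 3·4·7 + 1·3·5 = 545 ≡ 6.
  α_i^2 mod 11 = [1, 5, 3, 5, 9].
  S_2 = Σ v_i α_i^2 r_i = 4·1·8 + 9·5·2 + 5·3·0 + 3·5·7 + 1·9·5 = 272 ≡ 8.
  S = (10, 6, 8) ≠ 0, so r is not a codeword (an error is present).
Step 3: locate the error. For a single error e at position i, S_ℓ = v_i·e·α_i^ℓ, so α_err = S_1/S_0.
  S_0^{−1} = 10^{−1} = 10 (mod 11), so α_err = 6·10 = 60 ≡ 5 = α_3. Error position i = 3.
  Consistency check: S_2/S_1 = 8·2 = 16 ≡ 5 = α_err ✓ (single-error assumption holds).
Step 4: error magnitude e = S_0/v_3 = S_0·∏_{j≠3}(α_3 − α_j) = 10·9 = 90 ≡ 2 (mod 11).
Step 5: correct position 3: c_3 = r_3 − e = 0 − 2 ≡ 9 (mod 11). Hence c = [8, 2, 9, 7, 5].
  Check: interpolating c through the α_i gives m(x) = 10 + 2·x (degree < 2) with m(α_i) = c_i for every i, so c is indeed a codeword.


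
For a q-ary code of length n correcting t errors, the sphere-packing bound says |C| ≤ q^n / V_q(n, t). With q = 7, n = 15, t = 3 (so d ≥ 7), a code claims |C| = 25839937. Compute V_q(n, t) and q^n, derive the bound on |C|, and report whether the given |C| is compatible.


V_q(n, t) = 102151, q^n = 4747561509943, Hamming bound = 46475918, |C| = 25839937 ≤ bound (satisfied).

Step 1: Compute V_q(n, t) = Σ_{j=0}^3 C(n, j) (q−1)^j.
  j = 0: C(15,0)·(6)^0 = 1·1 = 1.
  j = 1: C(15,1)·(6)^1 = 15·6 = 90.
  j = 2: C(15,2)·(6)^2 = 105·36 = 3780.
  j = 3: C(15,3)·(6)^3 = 455·216 = 98280.
  V_q(n, t) = 1 + 90 + 3780 + 98280 = 102151.
Step 2: q^n = 7^15 = 4747561509943.
Step 3: Hamming bound ⌊q^n / V_q(n,t)⌋ = ⌊4747561509943/102151⌋ = 46475918.
Step 4: Compare |C| = 25839937 to 46475918: satisfied.
The claimed |C| lies below the Hamming bound.


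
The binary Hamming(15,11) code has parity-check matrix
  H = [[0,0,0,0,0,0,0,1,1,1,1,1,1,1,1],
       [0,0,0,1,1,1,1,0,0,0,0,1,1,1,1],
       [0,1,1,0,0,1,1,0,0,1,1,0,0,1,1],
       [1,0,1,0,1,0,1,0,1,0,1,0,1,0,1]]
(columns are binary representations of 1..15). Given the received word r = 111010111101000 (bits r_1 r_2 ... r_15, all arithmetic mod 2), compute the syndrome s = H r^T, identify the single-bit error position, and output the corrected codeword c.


s = (0, 1, 0, 1)^T, error position = 5, corrected codeword c = 111000111101000

Compute s = H r^T mod 2 one row at a time:
  s_1 = 1 + 1 + 1 + 0 + 1 + 0 + 0 + 0 = 4 ≡ 0 (mod 2).
  s_2 = 0 + 1 + 0 + 1 + 1 + 0 + 0 + 0 = 3 ≡ 1 (mod 2).
  s_3 = 1 + 1 + 0 + 1 + 1 + 0 + 0 + 0 = 4 ≡ 0 (mod 2).
  s_4 = 1 + 1 + 1 + 1 + 1 + 0 + 0 + 0 = 5 ≡ 1 (mod 2).
s = (0, 1, 0, 1)^T — this equals column 5 of H (binary 0101), so error is at position 5.
Correct: flip bit 5 of r = 111010111101000 to get c = 111000111101000.


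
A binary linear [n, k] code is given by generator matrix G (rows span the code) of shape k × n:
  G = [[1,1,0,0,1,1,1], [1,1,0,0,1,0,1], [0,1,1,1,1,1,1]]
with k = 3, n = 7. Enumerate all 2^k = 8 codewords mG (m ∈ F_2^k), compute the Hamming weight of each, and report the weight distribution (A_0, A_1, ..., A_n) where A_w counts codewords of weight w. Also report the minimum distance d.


Weight distribution: A_0 = 1, A_1 = 1, A_3 = 1, A_4 = 2, A_5 = 2, A_6 = 1. Minimum distance d = 1.

Enumerate all 2^3 = 8 messages m ∈ F_2^3.
For each, compute codeword c = mG in F_2^7, then tally its weight.
  m = 000 → c = 0000000, weight = 0.
  m = 100 → c = 1100111, weight = 5.
  m = 010 → c = 1100101, weight = 4.
  m = 110 → c = 0000010, weight = 1.
  m = 001 → c = 0111111, weight = 6.
  m = 101 → c = 1011000, weight = 3.
  m = 011 → c = 1011010, weight = 4.
  m = 111 → c = 0111101, weight = 5.
Tally weights:
  weight 0: 1 codewords.
  weight 1: 1 codewords.
  weight 3: 1 codewords.
  weight 4: 2 codewords.
  weight 5: 2 codewords.
  weight 6: 1 codewords.
Minimum distance d = smallest w > 0 with A_w > 0 = 1.
Sanity: Σ A_w = 8 = 2^3 = 8 ✓.


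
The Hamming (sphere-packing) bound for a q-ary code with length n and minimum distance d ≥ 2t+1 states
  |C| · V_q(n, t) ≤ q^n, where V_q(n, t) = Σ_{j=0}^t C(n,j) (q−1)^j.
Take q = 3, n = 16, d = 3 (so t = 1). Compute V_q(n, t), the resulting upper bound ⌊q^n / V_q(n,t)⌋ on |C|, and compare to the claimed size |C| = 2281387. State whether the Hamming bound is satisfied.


V_q(n, t) = 33, q^n = 43046721, Hamming bound = 1304446, |C| = 2281387 > bound (violated).

Step 1: Compute V_q(n, t) = Σ_{j=0}^1 C(n, j) (q−1)^j.
  j = 0: C(16,0)·(2)^0 = 1·1 = 1.
  j = 1: C(16,1)·(2)^1 = 16·2 = 32.
  V_q(n, t) = 1 + 32 = 33.
Step 2: q^n = 3^16 = 43046721.
Step 3: Hamming bound ⌊q^n / V_q(n,t)⌋ = ⌊43046721/33⌋ = 1304446.
Step 4: Compare |C| = 2281387 to 1304446: violated.
The claimed |C| lies above the Hamming bound, so no 3-ary code of length 16 with d ≥ 3 can have 2281387 codewords.


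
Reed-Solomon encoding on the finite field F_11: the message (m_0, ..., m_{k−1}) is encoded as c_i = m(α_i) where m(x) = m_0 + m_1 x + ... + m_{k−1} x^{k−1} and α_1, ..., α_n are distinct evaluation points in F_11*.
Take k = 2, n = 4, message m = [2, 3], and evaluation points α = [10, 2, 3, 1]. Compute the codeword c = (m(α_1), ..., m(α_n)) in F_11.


c = [10, 8, 0, 5]

Message polynomial: m(x) = 2 + 3·x (mod 11).
For each evaluation point α_i, compute m(α_i) mod 11:
  α_1 = 10: Horner steps 3 → 10, so m(10) = 10.
  α_2 = 2: Horner steps 3 → 8, so m(2) = 8.
  α_3 = 3: Horner steps 3 → 0, so m(3) = 0.
  α_4 = 1: Horner steps 3 → 5, so m(1) = 5.
Codeword c = [10, 8, 0, 5] ∈ F_11^4.


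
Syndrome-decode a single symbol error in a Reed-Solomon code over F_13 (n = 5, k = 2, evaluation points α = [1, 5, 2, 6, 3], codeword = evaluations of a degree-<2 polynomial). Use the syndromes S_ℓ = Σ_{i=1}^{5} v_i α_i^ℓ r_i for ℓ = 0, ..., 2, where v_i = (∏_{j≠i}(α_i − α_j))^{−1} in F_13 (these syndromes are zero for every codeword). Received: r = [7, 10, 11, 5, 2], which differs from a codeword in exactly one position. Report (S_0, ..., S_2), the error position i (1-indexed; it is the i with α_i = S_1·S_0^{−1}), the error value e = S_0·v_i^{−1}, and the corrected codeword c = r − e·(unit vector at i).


S = (7, 3, 5), error at position 4, error magnitude e = 4, c = [7, 10, 11, 1, 2].

Step 1: column multipliers v_i = (∏_{j≠i}(α_i − α_j))^{−1} mod 13.
  i = 1 (α = 1): (1−5)(1−2)(1−6)(1−3) = (−4)·(−1)·(−5)·(−2) = 40 ≡ 1, so v_1 = 1^{−1} = 1 (mod 13).
  i = 2 (α = 5): (5−1)(5−2)(5−6)(5−3) = 4·3·(−1)·2 = −24 ≡ 2, so v_2 = 2^{−1} = 7 (mod 13).
  i = 3 (α = 2): (2−1)(2−5)(2−6)(2−3) = 1·(−3)·(−4)·(−1) = −12 ≡ 1, so v_3 = 1^{−1} = 1 (mod 13).
  i = 4 (α = 6): (6−1)(6−5)(6−2)(6−3) = 5·1·4·3 = 60 ≡ 8, so v_4 = 8^{−1} = 5 (mod 13).
  i = 5 (α = 3): (3−1)(3−5)(3−2)(3−6) = 2·(−2)·1·(−3) = 12 ≡ 12, so v_5 = 12^{−1} = 12 (mod 13).
  v = [1, 7, 1, 5, 12].
Step 2: syndromes of r = [7, 10, 11, 5, 2] (all sums mod 13).
  S_0 = Σ v_i r_i = 1·7 + 7·10 + 1·11 + 5·5 + 12·2 = 137 ≡ 7.
  S_1 = Σ v_i α_i r_i = 1·1·7 + 7·5·10 + 1·2·11 + 5·6·5 + 12·3·2 = 601 ≡ 3.
  α_i^2 mod 13 = [1, 12, 4, 10, 9].
  S_2 = Σ v_i α_i^2 r_i = 1·1·7 + 7·12·10 + 1·4·11 + 5·10·5 + 12·9·2 = 1357 ≡ 5.
  S = (7, 3, 5) ≠ 0, so r is not a codeword (an error is present).
Step 3: locate the error. For a single error e at position i, S_ℓ = v_i·e·α_i^ℓ, so α_err = S_1/S_0.
  S_0^{−1} = 7^{−1} = 2 (mod 13), so α_err = 3·2 = 6 ≡ 6 = α_4. Error position i = 4.
  Consistency check: S_2/S_1 = 5·9 = 45 ≡ 6 = α_err ✓ (single-error assumption holds).
Step 4: error magnitude e = S_0/v_4 = S_0·∏_{j≠4}(α_4 − α_j) = 7·8 = 56 ≡ 4 (mod 13).
Step 5: correct position 4: c_4 = r_4 − e = 5 − 4 ≡ 1 (mod 13). Hence c = [7, 10, 11, 1, 2].
  Check: interpolating c through the α_i gives m(x) = 3 + 4·x (degree < 2) with m(α_i) = c_i for every i, so c is indeed a codeword.


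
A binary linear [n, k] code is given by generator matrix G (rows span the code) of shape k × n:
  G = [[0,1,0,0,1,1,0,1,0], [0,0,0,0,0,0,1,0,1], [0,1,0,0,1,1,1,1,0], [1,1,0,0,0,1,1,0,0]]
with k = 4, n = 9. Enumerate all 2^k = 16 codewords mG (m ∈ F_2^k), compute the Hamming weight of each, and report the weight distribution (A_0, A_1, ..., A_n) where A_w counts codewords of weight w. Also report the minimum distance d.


Weight distribution: A_0 = 1, A_1 = 2, A_2 = 1, A_3 = 2, A_4 = 5, A_5 = 4, A_6 = 1. Minimum distance d = 1.

Enumerate all 2^4 = 16 messages m ∈ F_2^4.
For each, compute codeword c = mG in F_2^9, then tally its weight.
  m = 0000 → c = 000000000, weight = 0.
  m = 1000 → c = 010011010, weight = 4.
  m = 0100 → c = 000000101, weight = 2.
  m = 1100 → c = 010011111, weight = 6.
  m = 0010 → c = 010011110, weight = 5.
  m = 1010 → c = 000000100, weight = 1.
  m = 0110 → c = 010011011, weight = 5.
  m = 1110 → c = 000000001, weight = 1.
  m = 0001 → c = 110001100, weight = 4.
  m = 1001 → c = 100010110, weight = 4.
  m = 0101 → c = 110001001, weight = 4.
  m = 1101 → c = 100010011, weight = 4.
  m = 0011 → c = 100010010, weight = 3.
  m = 1011 → c = 110001000, weight = 3.
  m = 0111 → c = 100010111, weight = 5.
  m = 1111 → c = 110001101, weight = 5.
Tally weights:
  weight 0: 1 codewords.
  weight 1: 2 codewords.
  weight 2: 1 codewords.
  weight 3: 2 codewords.
  weight 4: 5 codewords.
  weight 5: 4 codewords.
  weight 6: 1 codewords.
Minimum distance d = smallest w > 0 with A_w > 0 = 1.
Sanity: Σ A_w = 16 = 2^4 = 16 ✓.


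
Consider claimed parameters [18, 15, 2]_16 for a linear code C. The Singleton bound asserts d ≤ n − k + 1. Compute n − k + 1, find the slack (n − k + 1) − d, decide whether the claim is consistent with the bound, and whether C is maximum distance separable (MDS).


Singleton RHS = n − k + 1 = 4, slack = 2, bound satisfied, not MDS.

Singleton bound: d ≤ n − k + 1.
Here n = 18, k = 15, so n − k + 1 = 4.
Given d = 2, check d ≤ 4: YES.
Slack = (n − k + 1) − d = 2.
The code is NOT MDS (slack = 2 > 0).
Description: the claimed parameters are [18, 15, 2]_16; such a code would be non-MDS.


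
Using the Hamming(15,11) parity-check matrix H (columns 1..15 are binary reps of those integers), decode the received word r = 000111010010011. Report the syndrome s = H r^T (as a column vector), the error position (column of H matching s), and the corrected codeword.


s = (0, 1, 0, 1)^T, error position = 5, corrected codeword c = 000101010010011

Compute s = H r^T mod 2 one row at a time:
  s_1 = 1 + 0 + 0 + 1 + 0 + 0 + 1 + 1 = 4 ≡ 0 (mod 2).
  s_2 = 1 + 1 + 1 + 0 + 0 + 0 + 1 + 1 = 5 ≡ 1 (mod 2).
  s_3 = 0 + 0 + 1 + 0 + 0 + 1 + 1 + 1 = 4 ≡ 0 (mod 2).
  s_4 = 0 + 0 + 1 + 0 + 0 + 1 + 0 + 1 = 3 ≡ 1 (mod 2).
s = (0, 1, 0, 1)^T — this equals column 5 of H (binary 0101), so error is at position 5.
Correct: flip bit 5 of r = 000111010010011 to get c = 000101010010011.


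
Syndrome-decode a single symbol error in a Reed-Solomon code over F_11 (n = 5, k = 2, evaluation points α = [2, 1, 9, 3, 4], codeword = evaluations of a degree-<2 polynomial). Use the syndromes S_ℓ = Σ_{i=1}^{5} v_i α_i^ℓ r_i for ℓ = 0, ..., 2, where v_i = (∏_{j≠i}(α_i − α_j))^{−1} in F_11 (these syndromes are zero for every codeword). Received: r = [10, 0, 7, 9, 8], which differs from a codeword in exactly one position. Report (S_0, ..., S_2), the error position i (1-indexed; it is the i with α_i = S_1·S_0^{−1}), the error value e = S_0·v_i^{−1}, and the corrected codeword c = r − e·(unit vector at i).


S = (6, 10, 2), error at position 3, error magnitude e = 4, c = [10, 0, 3, 9, 8].

Step 1: column multipliers v_i = (∏_{j≠i}(α_i − α_j))^{−1} mod 11.
  i = 1 (α = 2): (2−1)(2−9)(2−3)(2−4) = 1·(−7)·(−1)·(−2) = −14 ≡ 8, so v_1 = 8^{−1} = 7 (mod 11).
  i = 2 (α = 1): (1−2)(1−9)(1−3)(1−4) = (−1)·(−8)·(−2)·(−3) = 48 ≡ 4, so v_2 = 4^{−1} = 3 (mod 11).
  i = 3 (α = 9): (9−2)(9−1)(9−3)(9−4) = 7·8·6·5 = 1680 ≡ 8, so v_3 = 8^{−1} = 7 (mod 11).
  i = 4 (α = 3): (3−2)(3−1)(3−9)(3−4) = 1·2·(−6)·(−1) = 12 ≡ 1, so v_4 = 1^{−1} = 1 (mod 11).
  i = 5 (α = 4): (4−2)(4−1)(4−9)(4−3) = 2·3·(−5)·1 = −30 ≡ 3, so v_5 = 3^{−1} = 4 (mod 11).
  v = [7, 3, 7, 1, 4].
Step 2: syndromes of r = [10, 0, 7, 9, 8] (all sums mod 11).
  S_0 = Σ v_i r_i = 7·10 + 3·0 + 7·7 + 1·9 + 4·8 = 160 ≡ 6.
  S_1 = Σ v_i α_i r_i = 7·2·10 + 3·1·0 + 7·9·7 + 1·3·9 + 4·4·8 = 736 ≡ 10.
  α_i^2 mod 11 = [4, 1, 4, 9, 5].
  S_2 = Σ v_i α_i^2 r_i = 7·4·10 + 3·1·0 + 7·4·7 + 1·9·9 + 4·5·8 = 717 ≡ 2.
  S = (6, 10, 2) ≠ 0, so r is not a codeword (an error is present).
Step 3: locate the error. For a single error e at position i, S_ℓ = v_i·e·α_i^ℓ, so α_err = S_1/S_0.
  S_0^{−1} = 6^{−1} = 2 (mod 11), so α_err = 10·2 = 20 ≡ 9 = α_3. Error position i = 3.
  Consistency check: S_2/S_1 = 2·10 = 20 ≡ 9 = α_err ✓ (single-error assumption holds).
Step 4: error magnitude e = S_0/v_3 = S_0·∏_{j≠3}(α_3 − α_j) = 6·8 = 48 ≡ 4 (mod 11).
Step 5: correct position 3: c_3 = r_3 − e = 7 − 4 ≡ 3 (mod 11). Hence c = [10, 0, 3, 9, 8].
  Check: interpolating c through the α_i gives m(x) = 1 + 10·x (degree < 2) with m(α_i) = c_i for every i, so c is indeed a codeword.


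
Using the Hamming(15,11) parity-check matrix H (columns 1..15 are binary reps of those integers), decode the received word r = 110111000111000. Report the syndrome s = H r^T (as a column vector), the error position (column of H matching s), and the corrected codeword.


s = (1, 0, 0, 1)^T, error position = 9, corrected codeword c = 110111001111000

Compute s = H r^T mod 2 one row at a time:
  s_1 = 0 + 0 + 1 + 1 + 1 + 0 + 0 + 0 = 3 ≡ 1 (mod 2).
  s_2 = 1 + 1 + 1 + 0 + 1 + 0 + 0 + 0 = 4 ≡ 0 (mod 2).
  s_3 = 1 + 0 + 1 + 0 + 1 + 1 + 0 + 0 = 4 ≡ 0 (mod 2).
  s_4 = 1 + 0 + 1 + 0 + 0 + 1 + 0 + 0 = 3 ≡ 1 (mod 2).
s = (1, 0, 0, 1)^T — this equals column 9 of H (binary 1001), so error is at position 9.
Correct: flip bit 9 of r = 110111000111000 to get c = 110111001111000.


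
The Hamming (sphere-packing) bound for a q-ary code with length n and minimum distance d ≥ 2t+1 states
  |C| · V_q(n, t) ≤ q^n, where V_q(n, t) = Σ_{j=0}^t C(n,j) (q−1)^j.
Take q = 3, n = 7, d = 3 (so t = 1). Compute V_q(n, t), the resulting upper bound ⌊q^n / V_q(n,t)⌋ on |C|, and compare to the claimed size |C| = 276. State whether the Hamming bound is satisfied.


V_q(n, t) = 15, q^n = 2187, Hamming bound = 145, |C| = 276 > bound (violated).

Step 1: Compute V_q(n, t) = Σ_{j=0}^1 C(n, j) (q−1)^j.
  j = 0: C(7,0)·(2)^0 = 1·1 = 1.
  j = 1: C(7,1)·(2)^1 = 7·2 = 14.
  V_q(n, t) = 1 + 14 = 15.
Step 2: q^n = 3^7 = 2187.
Step 3: Hamming bound ⌊q^n / V_q(n,t)⌋ = ⌊2187/15⌋ = 145.
Step 4: Compare |C| = 276 to 145: violated.
The claimed |C| lies above the Hamming bound, so no 3-ary code of length 7 with d ≥ 3 can have 276 codewords.


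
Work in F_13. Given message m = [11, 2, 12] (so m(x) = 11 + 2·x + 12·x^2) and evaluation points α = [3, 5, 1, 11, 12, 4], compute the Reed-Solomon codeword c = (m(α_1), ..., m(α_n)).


c = [8, 9, 12, 3, 8, 3]

Message polynomial: m(x) = 11 + 2·x + 12·x^2 (mod 13).
For each evaluation point α_i, compute m(α_i) mod 13:
  α_1 = 3: Horner steps 12 → 12 → 8, so m(3) = 8.
  α_2 = 5: Horner steps 12 → 10 → 9, so m(5) = 9.
  α_3 = 1: Horner steps 12 → 1 → 12, so m(1) = 12.
  α_4 = 11: Horner steps 12 → 4 → 3, so m(11) = 3.
  α_5 = 12: Horner steps 12 → 3 → 8, so m(12) = 8.
  α_6 = 4: Horner steps 12 → 11 → 3, so m(4) = 3.
Codeword c = [8, 9, 12, 3, 8, 3] ∈ F_13^6.


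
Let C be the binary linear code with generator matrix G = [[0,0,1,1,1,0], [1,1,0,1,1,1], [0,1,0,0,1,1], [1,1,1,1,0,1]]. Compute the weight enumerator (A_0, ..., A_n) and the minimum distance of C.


Weight distribution: A_0 = 1, A_1 = 2, A_2 = 2, A_3 = 4, A_4 = 5, A_5 = 2. Minimum distance d = 1.

Enumerate all 2^4 = 16 messages m ∈ F_2^4.
For each, compute codeword c = mG in F_2^6, then tally its weight.
  m = 0000 → c = 000000, weight = 0.
  m = 1000 → c = 001110, weight = 3.
  m = 0100 → c = 110111, weight = 5.
  m = 1100 → c = 111001, weight = 4.
  m = 0010 → c = 010011, weight = 3.
  m = 1010 → c = 011101, weight = 4.
  m = 0110 → c = 100100, weight = 2.
  m = 1110 → c = 101010, weight = 3.
  m = 0001 → c = 111101, weight = 5.
  m = 1001 → c = 110011, weight = 4.
  m = 0101 → c = 001010, weight = 2.
  m = 1101 → c = 000100, weight = 1.
  m = 0011 → c = 101110, weight = 4.
  m = 1011 → c = 100000, weight = 1.
  m = 0111 → c = 011001, weight = 3.
  m = 1111 → c = 010111, weight = 4.
Tally weights:
  weight 0: 1 codewords.
  weight 1: 2 codewords.
  weight 2: 2 codewords.
  weight 3: 4 codewords.
  weight 4: 5 codewords.
  weight 5: 2 codewords.
Minimum distance d = smallest w > 0 with A_w > 0 = 1.
Sanity: Σ A_w = 16 = 2^4 = 16 ✓.


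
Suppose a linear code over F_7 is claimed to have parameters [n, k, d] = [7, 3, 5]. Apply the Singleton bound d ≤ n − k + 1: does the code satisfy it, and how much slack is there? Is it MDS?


Singleton RHS = n − k + 1 = 5, slack = 0, bound satisfied, MDS.

Singleton bound: d ≤ n − k + 1.
Here n = 7, k = 3, so n − k + 1 = 5.
Given d = 5, check d ≤ 5: YES.
Slack = (n − k + 1) − d = 0.
The code is MDS (slack = 0).
Description: the claimed parameters are [7, 3, 5]_7; such a code would be MDS (meets Singleton bound).


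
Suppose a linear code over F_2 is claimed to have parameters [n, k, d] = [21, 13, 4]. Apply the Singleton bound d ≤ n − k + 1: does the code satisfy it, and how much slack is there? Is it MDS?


Singleton RHS = n − k + 1 = 9, slack = 5, bound satisfied, not MDS.

Singleton bound: d ≤ n − k + 1.
Here n = 21, k = 13, so n − k + 1 = 9.
Given d = 4, check d ≤ 9: YES.
Slack = (n − k + 1) − d = 5.
The code is NOT MDS (slack = 5 > 0).
Description: the claimed parameters are [21, 13, 4]_2; such a code would be non-MDS.


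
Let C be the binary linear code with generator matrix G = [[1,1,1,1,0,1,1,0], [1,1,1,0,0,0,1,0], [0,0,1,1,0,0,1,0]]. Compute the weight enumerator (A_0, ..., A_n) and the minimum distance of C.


Weight distribution: A_0 = 1, A_2 = 1, A_3 = 4, A_4 = 1, A_6 = 1. Minimum distance d = 2.

Enumerate all 2^3 = 8 messages m ∈ F_2^3.
For each, compute codeword c = mG in F_2^8, then tally its weight.
  m = 000 → c = 00000000, weight = 0.
  m = 100 → c = 11110110, weight = 6.
  m = 010 → c = 11100010, weight = 4.
  m = 110 → c = 00010100, weight = 2.
  m = 001 → c = 00110010, weight = 3.
  m = 101 → c = 11000100, weight = 3.
  m = 011 → c = 11010000, weight = 3.
  m = 111 → c = 00100110, weight = 3.
Tally weights:
  weight 0: 1 codewords.
  weight 2: 1 codewords.
  weight 3: 4 codewords.
  weight 4: 1 codewords.
  weight 6: 1 codewords.
Minimum distance d = smallest w > 0 with A_w > 0 = 2.
Sanity: Σ A_w = 8 = 2^3 = 8 ✓.


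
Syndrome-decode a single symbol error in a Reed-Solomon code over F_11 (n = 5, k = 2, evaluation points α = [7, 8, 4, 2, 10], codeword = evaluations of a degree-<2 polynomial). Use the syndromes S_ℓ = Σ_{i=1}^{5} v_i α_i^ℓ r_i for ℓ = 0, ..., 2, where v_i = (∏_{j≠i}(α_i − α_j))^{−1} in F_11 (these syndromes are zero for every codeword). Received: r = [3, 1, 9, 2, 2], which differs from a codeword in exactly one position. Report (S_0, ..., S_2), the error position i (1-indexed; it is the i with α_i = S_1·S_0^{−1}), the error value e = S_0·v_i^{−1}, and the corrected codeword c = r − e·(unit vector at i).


S = (8, 3, 8), error at position 5, error magnitude e = 5, c = [3, 1, 9, 2, 8].

Step 1: column multipliers v_i = (∏_{j≠i}(α_i − α_j))^{−1} mod 11.
  i = 1 (α = 7): (7−8)(7−4)(7−2)(7−10) = (−1)·3·5·(−3) = 45 ≡ 1, so v_1 = 1^{−1} = 1 (mod 11).
  i = 2 (α = 8): (8−7)(8−4)(8−2)(8−10) = 1·4·6·(−2) = −48 ≡ 7, so v_2 = 7^{−1} = 8 (mod 11).
  i = 3 (α = 4): (4−7)(4−8)(4−2)(4−10) = (−3)·(−4)·2·(−6) = −144 ≡ 10, so v_3 = 10^{−1} = 10 (mod 11).
  i = 4 (α = 2): (2−7)(2−8)(2−4)(2−10) = (−5)·(−6)·(−2)·(−8) = 480 ≡ 7, so v_4 = 7^{−1} = 8 (mod 11).
  i = 5 (α = 10): (10−7)(10−8)(10−4)(10−2) = 3·2·6·8 = 288 ≡ 2, so v_5 = 2^{−1} = 6 (mod 11).
  v = [1, 8, 10, 8, 6].
Step 2: syndromes of r = [3, 1, 9, 2, 2] (all sums mod 11).
  S_0 = Σ v_i r_i = 1·3 + 8·1 + 10·9 + 8·2 + 6·2 = 129 ≡ 8.
  S_1 = Σ v_i α_i r_i = 1·7·3 + 8·8·1 + 10·4·9 + 8·2·2 + 6·10·2 = 597 ≡ 3.
  α_i^2 mod 11 = [5, 9, 5, 4, 1].
  S_2 = Σ v_i α_i^2 r_i = 1·5·3 + 8·9·1 + 10·5·9 + 8·4·2 + 6·1·2 = 613 ≡ 8.
  S = (8, 3, 8) ≠ 0, so r is not a codeword (an error is present).
Step 3: locate the error. For a single error e at position i, S_ℓ = v_i·e·α_i^ℓ, so α_err = S_1/S_0.
  S_0^{−1} = 8^{−1} = 7 (mod 11), so α_err = 3·7 = 21 ≡ 10 = α_5. Error position i = 5.
  Consistency check: S_2/S_1 = 8·4 = 32 ≡ 10 = α_err ✓ (single-error assumption holds).
Step 4: error magnitude e = S_0/v_5 = S_0·∏_{j≠5}(α_5 − α_j) = 8·2 = 16 ≡ 5 (mod 11).
Step 5: correct position 5: c_5 = r_5 − e = 2 − 5 ≡ 8 (mod 11). Hence c = [3, 1, 9, 2, 8].
  Check: interpolating c through the α_i gives m(x) = 6 + 9·x (degree < 2) with m(α_i) = c_i for every i, so c is indeed a codeword.


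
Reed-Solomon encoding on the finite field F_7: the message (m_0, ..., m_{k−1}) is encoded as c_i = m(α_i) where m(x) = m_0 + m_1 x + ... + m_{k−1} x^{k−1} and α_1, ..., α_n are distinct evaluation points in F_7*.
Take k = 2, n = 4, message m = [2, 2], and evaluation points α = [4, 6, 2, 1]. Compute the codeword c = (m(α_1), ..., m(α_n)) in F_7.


c = [3, 0, 6, 4]

Message polynomial: m(x) = 2 + 2·x (mod 7).
For each evaluation point α_i, compute m(α_i) mod 7:
  α_1 = 4: Horner steps 2 → 3, so m(4) = 3.
  α_2 = 6: Horner steps 2 → 0, so m(6) = 0.
  α_3 = 2: Horner steps 2 → 6, so m(2) = 6.
  α_4 = 1: Horner steps 2 → 4, so m(1) = 4.
Codeword c = [3, 0, 6, 4] ∈ F_7^4.


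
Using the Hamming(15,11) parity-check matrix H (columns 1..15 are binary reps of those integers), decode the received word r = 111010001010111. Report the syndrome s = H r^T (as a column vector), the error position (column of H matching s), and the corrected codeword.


s = (1, 0, 1, 1)^T, error position = 11, corrected codeword c = 111010001000111

Compute s = H r^T mod 2 one row at a time:
  s_1 = 0 + 1 + 0 + 1 + 0 + 1 + 1 + 1 = 5 ≡ 1 (mod 2).
  s_2 = 0 + 1 + 0 + 0 + 0 + 1 + 1 + 1 = 4 ≡ 0 (mod 2).
  s_3 = 1 + 1 + 0 + 0 + 0 + 1 + 1 + 1 = 5 ≡ 1 (mod 2).
  s_4 = 1 + 1 + 1 + 0 + 1 + 1 + 1 + 1 = 7 ≡ 1 (mod 2).
s = (1, 0, 1, 1)^T — this equals column 11 of H (binary 1011), so error is at position 11.
Correct: flip bit 11 of r = 111010001010111 to get c = 111010001000111.


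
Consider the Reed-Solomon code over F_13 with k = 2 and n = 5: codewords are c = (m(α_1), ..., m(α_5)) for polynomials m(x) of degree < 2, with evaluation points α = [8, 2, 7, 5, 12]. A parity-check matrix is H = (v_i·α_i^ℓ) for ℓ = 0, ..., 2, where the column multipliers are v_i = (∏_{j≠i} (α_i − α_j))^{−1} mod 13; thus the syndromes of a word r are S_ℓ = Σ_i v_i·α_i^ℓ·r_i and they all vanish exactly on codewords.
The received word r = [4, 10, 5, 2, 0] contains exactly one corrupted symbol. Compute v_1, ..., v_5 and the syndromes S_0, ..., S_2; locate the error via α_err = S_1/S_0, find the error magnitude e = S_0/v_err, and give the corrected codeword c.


S = (2, 10, 11), error at position 4, error magnitude e = 8, c = [4, 10, 5, 7, 0].

Step 1: column multipliers v_i = (∏_{j≠i}(α_i − α_j))^{−1} mod 13.
  i = 1 (α = 8): (8−2)(8−7)(8−5)(8−12) = 6·1·3·(−4) = −72 ≡ 6, so v_1 = 6^{−1} = 11 (mod 13).
  i = 2 (α = 2): (2−8)(2−7)(2−5)(2−12) = (−6)·(−5)·(−3)·(−10) = 900 ≡ 3, so v_2 = 3^{−1} = 9 (mod 13).
  i = 3 (α = 7): (7−8)(7−2)(7−5)(7−12) = (−1)·5·2·(−5) = 50 ≡ 11, so v_3 = 11^{−1} = 6 (mod 13).
  i = 4 (α = 5): (5−8)(5−2)(5−7)(5−12) = (−3)·3·(−2)·(−7) = −126 ≡ 4, so v_4 = 4^{−1} = 10 (mod 13).
  i = 5 (α = 12): (12−8)(12−2)(12−7)(12−5) = 4·10·5·7 = 1400 ≡ 9, so v_5 = 9^{−1} = 3 (mod 13).
  v = [11, 9, 6, 10, 3].
Step 2: syndromes of r = [4, 10, 5, 2, 0] (all sums mod 13).
  S_0 = Σ v_i r_i = 11·4 + 9·10 + 6·5 + 10·2 + 3·0 = 184 ≡ 2.
  S_1 = Σ v_i α_i r_i = 11·8·4 + 9·2·10 + 6·7·5 + 10·5·2 + 3·12·0 = 842 ≡ 10.
  α_i^2 mod 13 = [12, 4, 10, 12, 1].
  S_2 = Σ v_i α_i^2 r_i = 11·12·4 + 9·4·10 + 6·10·5 + 10·12·2 + 3·1·0 = 1428 ≡ 11.
  S = (2, 10, 11) ≠ 0, so r is not a codeword (an error is present).
Step 3: locate the error. For a single error e at position i, S_ℓ = v_i·e·α_i^ℓ, so α_err = S_1/S_0.
  S_0^{−1} = 2^{−1} = 7 (mod 13), so α_err = 10·7 = 70 ≡ 5 = α_4. Error position i = 4.
  Consistency check: S_2/S_1 = 11·4 = 44 ≡ 5 = α_err ✓ (single-error assumption holds).
Step 4: error magnitude e = S_0/v_4 = S_0·∏_{j≠4}(α_4 − α_j) = 2·4 = 8 ≡ 8 (mod 13).
Step 5: correct position 4: c_4 = r_4 − e = 2 − 8 ≡ 7 (mod 13). Hence c = [4, 10, 5, 7, 0].
  Check: interpolating c through the α_i gives m(x) = 12 + 12·x (degree < 2) with m(α_i) = c_i for every i, so c is indeed a codeword.


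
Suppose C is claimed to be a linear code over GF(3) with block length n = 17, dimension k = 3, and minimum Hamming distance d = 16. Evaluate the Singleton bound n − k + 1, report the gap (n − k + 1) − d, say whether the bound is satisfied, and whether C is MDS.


Singleton RHS = n − k + 1 = 15, slack = -1, bound violated (no such code; not MDS).

Singleton bound: d ≤ n − k + 1.
Here n = 17, k = 3, so n − k + 1 = 15.
Given d = 16, check d ≤ 15: NO.
Slack = (n − k + 1) − d = -1.
The slack is negative: d = 16 exceeds n − k + 1 = 15 by 1, so the Singleton bound is violated and no linear [17, 3, 16]_3 code can exist. In particular it is not MDS (MDS requires d = n − k + 1 exactly).
Description: the claimed parameters are [17, 3, 16]_3; such a code would be impossible (violates the Singleton bound).


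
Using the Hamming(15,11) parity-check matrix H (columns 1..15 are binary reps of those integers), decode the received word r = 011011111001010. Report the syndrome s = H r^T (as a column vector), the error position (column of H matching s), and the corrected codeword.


s = (0, 1, 1, 0)^T, error position = 6, corrected codeword c = 011010111001010

Compute s = H r^T mod 2 one row at a time:
  s_1 = 1 + 1 + 0 + 0 + 1 + 0 + 1 + 0 = 4 ≡ 0 (mod 2).
  s_2 = 0 + 1 + 1 + 1 + 1 + 0 + 1 + 0 = 5 ≡ 1 (mod 2).
  s_3 = 1 + 1 + 1 + 1 + 0 + 0 + 1 + 0 = 5 ≡ 1 (mod 2).
  s_4 = 0 + 1 + 1 + 1 + 1 + 0 + 0 + 0 = 4 ≡ 0 (mod 2).
s = (0, 1, 1, 0)^T — this equals column 6 of H (binary 0110), so error is at position 6.
Correct: flip bit 6 of r = 011011111001010 to get c = 011010111001010.


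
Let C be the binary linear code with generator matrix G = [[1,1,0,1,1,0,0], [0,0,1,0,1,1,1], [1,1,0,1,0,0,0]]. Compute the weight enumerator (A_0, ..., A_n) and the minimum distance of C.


Weight distribution: A_0 = 1, A_1 = 1, A_3 = 2, A_4 = 2, A_6 = 1, A_7 = 1. Minimum distance d = 1.

Enumerate all 2^3 = 8 messages m ∈ F_2^3.
For each, compute codeword c = mG in F_2^7, then tally its weight.
  m = 000 → c = 0000000, weight = 0.
  m = 100 → c = 1101100, weight = 4.
  m = 010 → c = 0010111, weight = 4.
  m = 110 → c = 1111011, weight = 6.
  m = 001 → c = 1101000, weight = 3.
  m = 101 → c = 0000100, weight = 1.
  m = 011 → c = 1111111, weight = 7.
  m = 111 → c = 0010011, weight = 3.
Tally weights:
  weight 0: 1 codewords.
  weight 1: 1 codewords.
  weight 3: 2 codewords.
  weight 4: 2 codewords.
  weight 6: 1 codewords.
  weight 7: 1 codewords.
Minimum distance d = smallest w > 0 with A_w > 0 = 1.
Sanity: Σ A_w = 8 = 2^3 = 8 ✓.


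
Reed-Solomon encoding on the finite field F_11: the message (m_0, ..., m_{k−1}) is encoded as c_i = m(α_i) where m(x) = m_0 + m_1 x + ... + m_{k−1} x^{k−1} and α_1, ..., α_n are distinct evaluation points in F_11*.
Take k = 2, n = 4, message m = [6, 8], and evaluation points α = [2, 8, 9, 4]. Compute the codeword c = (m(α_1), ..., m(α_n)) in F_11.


c = [0, 4, 1, 5]

Message polynomial: m(x) = 6 + 8·x (mod 11).
For each evaluation point α_i, compute m(α_i) mod 11:
  α_1 = 2: Horner steps 8 → 0, so m(2) = 0.
  α_2 = 8: Horner steps 8 → 4, so m(8) = 4.
  α_3 = 9: Horner steps 8 → 1, so m(9) = 1.
  α_4 = 4: Horner steps 8 → 5, so m(4) = 5.
Codeword c = [0, 4, 1, 5] ∈ F_11^4.


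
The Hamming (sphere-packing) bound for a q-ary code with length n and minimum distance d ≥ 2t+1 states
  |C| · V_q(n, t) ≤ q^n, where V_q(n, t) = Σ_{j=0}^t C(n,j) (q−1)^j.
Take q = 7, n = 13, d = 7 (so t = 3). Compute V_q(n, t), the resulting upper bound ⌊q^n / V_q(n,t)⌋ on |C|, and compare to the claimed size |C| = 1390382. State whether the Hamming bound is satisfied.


V_q(n, t) = 64663, q^n = 96889010407, Hamming bound = 1498368, |C| = 1390382 ≤ bound (satisfied).

Step 1: Compute V_q(n, t) = Σ_{j=0}^3 C(n, j) (q−1)^j.
  j = 0: C(13,0)·(6)^0 = 1·1 = 1.
  j = 1: C(13,1)·(6)^1 = 13·6 = 78.
  j = 2: C(13,2)·(6)^2 = 78·36 = 2808.
  j = 3: C(13,3)·(6)^3 = 286·216 = 61776.
  V_q(n, t) = 1 + 78 + 2808 + 61776 = 64663.
Step 2: q^n = 7^13 = 96889010407.
Step 3: Hamming bound ⌊q^n / V_q(n,t)⌋ = ⌊96889010407/64663⌋ = 1498368.
Step 4: Compare |C| = 1390382 to 1498368: satisfied.
The claimed |C| lies below the Hamming bound.


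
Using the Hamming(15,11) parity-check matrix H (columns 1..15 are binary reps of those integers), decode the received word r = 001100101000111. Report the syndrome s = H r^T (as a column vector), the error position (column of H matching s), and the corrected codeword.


s = (0, 1, 0, 1)^T, error position = 5, corrected codeword c = 001110101000111

Compute s = H r^T mod 2 one row at a time:
  s_1 = 0 + 1 + 0 + 0 + 0 + 1 + 1 + 1 = 4 ≡ 0 (mod 2).
  s_2 = 1 + 0 + 0 + 1 + 0 + 1 + 1 + 1 = 5 ≡ 1 (mod 2).
  s_3 = 0 + 1 + 0 + 1 + 0 + 0 + 1 + 1 = 4 ≡ 0 (mod 2).
  s_4 = 0 + 1 + 0 + 1 + 1 + 0 + 1 + 1 = 5 ≡ 1 (mod 2).
s = (0, 1, 0, 1)^T — this equals column 5 of H (binary 0101), so error is at position 5.
Correct: flip bit 5 of r = 001100101000111 to get c = 001110101000111.


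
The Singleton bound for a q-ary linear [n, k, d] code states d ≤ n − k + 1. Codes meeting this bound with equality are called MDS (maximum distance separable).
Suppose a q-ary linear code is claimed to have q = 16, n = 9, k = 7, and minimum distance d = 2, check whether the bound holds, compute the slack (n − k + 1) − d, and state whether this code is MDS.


Singleton RHS = n − k + 1 = 3, slack = 1, bound satisfied, not MDS.

Singleton bound: d ≤ n − k + 1.
Here n = 9, k = 7, so n − k + 1 = 3.
Given d = 2, check d ≤ 3: YES.
Slack = (n − k + 1) − d = 1.
The code is NOT MDS (slack = 1 > 0).
Description: the claimed parameters are [9, 7, 2]_16; such a code would be non-MDS.


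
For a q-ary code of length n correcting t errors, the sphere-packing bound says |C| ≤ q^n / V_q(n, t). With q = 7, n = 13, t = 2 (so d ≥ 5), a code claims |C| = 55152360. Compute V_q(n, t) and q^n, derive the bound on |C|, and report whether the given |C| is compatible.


V_q(n, t) = 2887, q^n = 96889010407, Hamming bound = 33560446, |C| = 55152360 > bound (violated).

Step 1: Compute V_q(n, t) = Σ_{j=0}^2 C(n, j) (q−1)^j.
  j = 0: C(13,0)·(6)^0 = 1·1 = 1.
  j = 1: C(13,1)·(6)^1 = 13·6 = 78.
  j = 2: C(13,2)·(6)^2 = 78·36 = 2808.
  V_q(n, t) = 1 + 78 + 2808 = 2887.
Step 2: q^n = 7^13 = 96889010407.
Step 3: Hamming bound ⌊q^n / V_q(n,t)⌋ = ⌊96889010407/2887⌋ = 33560446.
Step 4: Compare |C| = 55152360 to 33560446: violated.
The claimed |C| lies above the Hamming bound, so no 7-ary code of length 13 with d ≥ 5 can have 55152360 codewords.


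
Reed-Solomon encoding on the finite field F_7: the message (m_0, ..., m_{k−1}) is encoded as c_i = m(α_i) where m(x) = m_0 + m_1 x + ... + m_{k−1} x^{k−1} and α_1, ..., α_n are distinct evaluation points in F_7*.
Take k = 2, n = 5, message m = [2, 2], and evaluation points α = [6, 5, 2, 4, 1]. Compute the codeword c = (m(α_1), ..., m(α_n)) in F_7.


c = [0, 5, 6, 3, 4]

Message polynomial: m(x) = 2 + 2·x (mod 7).
For each evaluation point α_i, compute m(α_i) mod 7:
  α_1 = 6: Horner steps 2 → 0, so m(6) = 0.
  α_2 = 5: Horner steps 2 → 5, so m(5) = 5.
  α_3 = 2: Horner steps 2 → 6, so m(2) = 6.
  α_4 = 4: Horner steps 2 → 3, so m(4) = 3.
  α_5 = 1: Horner steps 2 → 4, so m(1) = 4.
Codeword c = [0, 5, 6, 3, 4] ∈ F_7^5.


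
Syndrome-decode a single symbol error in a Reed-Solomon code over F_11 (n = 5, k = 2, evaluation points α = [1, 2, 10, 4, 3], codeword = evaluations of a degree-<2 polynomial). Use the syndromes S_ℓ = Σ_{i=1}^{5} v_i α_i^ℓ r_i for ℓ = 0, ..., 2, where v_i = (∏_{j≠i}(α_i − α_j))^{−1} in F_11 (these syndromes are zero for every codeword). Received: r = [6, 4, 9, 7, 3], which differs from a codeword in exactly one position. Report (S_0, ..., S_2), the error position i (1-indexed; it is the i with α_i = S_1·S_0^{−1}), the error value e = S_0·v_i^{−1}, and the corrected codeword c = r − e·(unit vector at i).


S = (10, 9, 7), error at position 2, error magnitude e = 5, c = [6, 10, 9, 7, 3].

Step 1: column multipliers v_i = (∏_{j≠i}(α_i − α_j))^{−1} mod 11.
  i = 1 (α = 1): (1−2)(1−10)(1−4)(1−3) = (−1)·(−9)·(−3)·(−2) = 54 ≡ 10, so v_1 = 10^{−1} = 10 (mod 11).
  i = 2 (α = 2): (2−1)(2−10)(2−4)(2−3) = 1·(−8)·(−2)·(−1) = −16 ≡ 6, so v_2 = 6^{−1} = 2 (mod 11).
  i = 3 (α = 10): (10−1)(10−2)(10−4)(10−3) = 9·8·6·7 = 3024 ≡ 10, so v_3 = 10^{−1} = 10 (mod 11).
  i = 4 (α = 4): (4−1)(4−2)(4−10)(4−3) = 3·2·(−6)·1 = −36 ≡ 8, so v_4 = 8^{−1} = 7 (mod 11).
  i = 5 (α = 3): (3−1)(3−2)(3−10)(3−4) = 2·1·(−7)·(−1) = 14 ≡ 3, so v_5 = 3^{−1} = 4 (mod 11).
  v = [10, 2, 10, 7, 4].
Step 2: syndromes of r = [6, 4, 9, 7, 3] (all sums mod 11).
  S_0 = Σ v_i r_i = 10·6 + 2·4 + 10·9 + 7·7 + 4·3 = 219 ≡ 10.
  S_1 = Σ v_i α_i r_i = 10·1·6 + 2·2·4 + 10·10·9 + 7·4·7 + 4·3·3 = 1208 ≡ 9.
  α_i^2 mod 11 = [1, 4, 1, 5, 9].
  S_2 = Σ v_i α_i^2 r_i = 10·1·6 + 2·4·4 + 10·1·9 + 7·5·7 + 4·9·3 = 535 ≡ 7.
  S = (10, 9, 7) ≠ 0, so r is not a codeword (an error is present).
Step 3: locate the error. For a single error e at position i, S_ℓ = v_i·e·α_i^ℓ, so α_err = S_1/S_0.
  S_0^{−1} = 10^{−1} = 10 (mod 11), so α_err = 9·10 = 90 ≡ 2 = α_2. Error position i = 2.
  Consistency check: S_2/S_1 = 7·5 = 35 ≡ 2 = α_err ✓ (single-error assumption holds).
Step 4: error magnitude e = S_0/v_2 = S_0·∏_{j≠2}(α_2 − α_j) = 10·6 = 60 ≡ 5 (mod 11).
Step 5: correct position 2: c_2 = r_2 − e = 4 − 5 ≡ 10 (mod 11). Hence c = [6, 10, 9, 7, 3].
  Check: interpolating c through the α_i gives m(x) = 2 + 4·x (degree < 2) with m(α_i) = c_i for every i, so c is indeed a codeword.
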